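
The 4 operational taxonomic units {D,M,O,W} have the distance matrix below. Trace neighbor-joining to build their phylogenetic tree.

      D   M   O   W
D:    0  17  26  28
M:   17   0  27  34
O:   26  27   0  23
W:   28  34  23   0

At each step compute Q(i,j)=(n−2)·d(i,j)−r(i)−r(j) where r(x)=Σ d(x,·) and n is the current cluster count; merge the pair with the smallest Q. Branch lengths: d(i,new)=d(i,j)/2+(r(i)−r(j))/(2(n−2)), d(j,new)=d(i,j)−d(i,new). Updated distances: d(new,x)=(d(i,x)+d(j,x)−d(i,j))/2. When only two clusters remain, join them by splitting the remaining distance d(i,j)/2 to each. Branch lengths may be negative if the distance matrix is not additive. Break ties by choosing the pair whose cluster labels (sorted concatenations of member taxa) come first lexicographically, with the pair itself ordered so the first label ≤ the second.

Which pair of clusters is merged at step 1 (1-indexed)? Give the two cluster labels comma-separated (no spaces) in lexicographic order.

D,M

step 1: merge (D,M) at d=17, Q=-115; branch lengths D→27/4, M→41/4; new cluster DM
  updated: d(DM,O)=18, d(DM,W)=45/2
step 2: merge (DM,O) at d=18, Q=-127/2; branch lengths DM→35/4, O→37/4; new cluster DMO
  updated: d(DMO,W)=55/4
step 3: merge (DMO,W) at d=55/4; branch lengths DMO→55/8, W→55/8; new cluster DMOW
final tree: (((D:27/4,M:41/4):35/4,O:37/4):55/8,W:55/8)
total length: 195/4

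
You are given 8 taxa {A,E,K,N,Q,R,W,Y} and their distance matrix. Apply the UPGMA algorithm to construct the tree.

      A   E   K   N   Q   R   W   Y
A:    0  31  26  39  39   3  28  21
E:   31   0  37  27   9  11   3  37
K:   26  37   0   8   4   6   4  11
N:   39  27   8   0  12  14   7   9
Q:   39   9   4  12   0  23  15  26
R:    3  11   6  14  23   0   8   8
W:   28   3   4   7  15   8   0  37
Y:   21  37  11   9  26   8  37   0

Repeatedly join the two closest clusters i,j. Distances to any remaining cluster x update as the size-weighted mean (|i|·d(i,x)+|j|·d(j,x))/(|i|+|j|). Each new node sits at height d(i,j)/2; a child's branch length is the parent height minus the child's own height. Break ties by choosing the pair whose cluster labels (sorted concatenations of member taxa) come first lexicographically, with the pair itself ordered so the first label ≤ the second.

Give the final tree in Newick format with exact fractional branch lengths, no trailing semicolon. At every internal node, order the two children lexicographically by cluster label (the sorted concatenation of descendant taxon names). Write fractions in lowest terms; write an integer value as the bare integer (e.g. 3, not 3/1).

(((A:3/2,R:3/2):33/4,(E:3/2,W:3/2):33/4):37/32,((K:2,Q:2):41/8,(N:9/2,Y:9/2):21/8):121/32)

1. join A+R (d=3) ⇒ AR; edges |A|=3/2, |R|=3/2
  updated: d(AR,E)=21, d(AR,K)=16, d(AR,N)=53/2, d(AR,Q)=31, d(AR,W)=18, d(AR,Y)=29/2
2. join E+W (d=3) ⇒ EW; edges |E|=3/2, |W|=3/2
  updated: d(AR,EW)=39/2, d(EW,K)=41/2, d(EW,N)=17, d(EW,Q)=12, d(EW,Y)=37
3. join K+Q (d=4) ⇒ KQ; edges |K|=2, |Q|=2
  updated: d(AR,KQ)=47/2, d(EW,KQ)=65/4, d(KQ,N)=10, d(KQ,Y)=37/2
4. join N+Y (d=9) ⇒ NY; edges |N|=9/2, |Y|=9/2
  updated: d(AR,NY)=41/2, d(EW,NY)=27, d(KQ,NY)=57/4
5. join KQ+NY (d=57/4) ⇒ KNQY; edges |KQ|=41/8, |NY|=21/8
  updated: d(AR,KNQY)=22, d(EW,KNQY)=173/8
6. join AR+EW (d=39/2) ⇒ AERW; edges |AR|=33/4, |EW|=33/4
  updated: d(AERW,KNQY)=349/16
7. join AERW+KNQY (d=349/16) ⇒ AEKNQRWY; edges |AERW|=37/32, |KNQY|=121/32
final tree: (((A:3/2,R:3/2):33/4,(E:3/2,W:3/2):33/4):37/32,((K:2,Q:2):41/8,(N:9/2,Y:9/2):21/8):121/32)
total length: 771/16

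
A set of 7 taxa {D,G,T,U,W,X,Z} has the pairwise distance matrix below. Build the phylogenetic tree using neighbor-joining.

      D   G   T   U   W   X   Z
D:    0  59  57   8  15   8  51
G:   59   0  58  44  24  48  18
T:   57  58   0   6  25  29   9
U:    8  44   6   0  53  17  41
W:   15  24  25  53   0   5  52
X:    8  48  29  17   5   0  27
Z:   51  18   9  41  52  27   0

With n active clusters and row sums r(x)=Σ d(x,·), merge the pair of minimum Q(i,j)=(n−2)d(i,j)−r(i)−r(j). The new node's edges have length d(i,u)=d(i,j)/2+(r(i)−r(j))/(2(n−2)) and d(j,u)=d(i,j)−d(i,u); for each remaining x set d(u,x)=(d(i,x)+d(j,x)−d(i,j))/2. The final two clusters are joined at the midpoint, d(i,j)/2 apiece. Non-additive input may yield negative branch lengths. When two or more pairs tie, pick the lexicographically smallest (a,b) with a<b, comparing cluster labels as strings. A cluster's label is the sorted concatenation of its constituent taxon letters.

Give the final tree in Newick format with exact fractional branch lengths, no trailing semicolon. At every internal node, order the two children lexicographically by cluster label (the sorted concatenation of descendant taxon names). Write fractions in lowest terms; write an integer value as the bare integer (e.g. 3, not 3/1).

step 1: merge (G,Z) at d=18, Q=-359; branch lengths G→143/10, Z→37/10; new cluster GZ
  updated: d(D,GZ)=46, d(GZ,T)=49/2, d(GZ,U)=67/2, d(GZ,W)=29, d(GZ,X)=57/2
step 2: merge (T,U) at d=6, Q=-235; branch lengths T→6, U→0; new cluster TU
  updated: d(D,TU)=59/2, d(GZ,TU)=26, d(TU,W)=36, d(TU,X)=20
step 3: merge (GZ,TU) at d=26, Q=-163; branch lengths GZ→16, TU→10; new cluster GTUZ
  updated: d(D,GTUZ)=99/4, d(GTUZ,W)=39/2, d(GTUZ,X)=45/4
step 4: merge (D,W) at d=15, Q=-229/4; branch lengths D→153/16, W→87/16; new cluster DW
  updated: d(DW,GTUZ)=117/8, d(DW,X)=-1
step 5: merge (DW,GTUZ) at d=117/8, Q=-199/8; branch lengths DW→19/16, GTUZ→215/16; new cluster DGTUWZ
  updated: d(DGTUWZ,X)=-35/16
step 6: merge (DGTUWZ,X) at d=-35/16; branch lengths DGTUWZ→-35/32, X→-35/32; new cluster DGTUWXZ
final tree: (((D:153/16,W:87/16):19/16,((G:143/10,Z:37/10):16,(T:6,U:0):10):215/16):-35/32,X:-35/32)
total length: 1239/16

(((D:153/16,W:87/16):19/16,((G:143/10,Z:37/10):16,(T:6,U:0):10):215/16):-35/32,X:-35/32)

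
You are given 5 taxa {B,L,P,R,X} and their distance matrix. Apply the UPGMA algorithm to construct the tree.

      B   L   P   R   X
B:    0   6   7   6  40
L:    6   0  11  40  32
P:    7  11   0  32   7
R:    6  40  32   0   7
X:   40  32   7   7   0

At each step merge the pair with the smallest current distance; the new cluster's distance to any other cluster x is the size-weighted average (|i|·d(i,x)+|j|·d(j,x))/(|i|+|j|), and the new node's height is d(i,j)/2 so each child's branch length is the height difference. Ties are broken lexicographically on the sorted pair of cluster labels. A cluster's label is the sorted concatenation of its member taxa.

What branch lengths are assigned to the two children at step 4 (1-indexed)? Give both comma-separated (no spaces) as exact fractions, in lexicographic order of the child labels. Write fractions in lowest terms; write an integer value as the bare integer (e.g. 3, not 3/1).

1. join B+L (d=6) ⇒ BL; edges |B|=3, |L|=3
  updated: d(BL,P)=9, d(BL,R)=23, d(BL,X)=36
2. join P+X (d=7) ⇒ PX; edges |P|=7/2, |X|=7/2
  updated: d(BL,PX)=45/2, d(PX,R)=39/2
3. join PX+R (d=39/2) ⇒ PRX; edges |PX|=25/4, |R|=39/4
  updated: d(BL,PRX)=68/3
4. join BL+PRX (d=68/3) ⇒ BLPRX; edges |BL|=25/3, |PRX|=19/12
final tree: ((B:3,L:3):25/3,((P:7/2,X:7/2):25/4,R:39/4):19/12)
total length: 467/12

25/3,19/12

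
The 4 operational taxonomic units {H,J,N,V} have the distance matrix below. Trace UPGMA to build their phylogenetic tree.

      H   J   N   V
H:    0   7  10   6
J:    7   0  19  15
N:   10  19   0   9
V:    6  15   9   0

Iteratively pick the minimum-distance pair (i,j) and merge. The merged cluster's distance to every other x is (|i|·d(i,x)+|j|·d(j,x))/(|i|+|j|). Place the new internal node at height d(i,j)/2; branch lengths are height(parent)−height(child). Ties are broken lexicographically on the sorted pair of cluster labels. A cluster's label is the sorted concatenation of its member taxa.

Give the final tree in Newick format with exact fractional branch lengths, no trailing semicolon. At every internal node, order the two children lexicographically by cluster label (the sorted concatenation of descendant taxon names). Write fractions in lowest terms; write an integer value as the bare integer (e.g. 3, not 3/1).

step 1: merge (H,V) at d=6; branch lengths H→3, V→3; new cluster HV
  updated: d(HV,J)=11, d(HV,N)=19/2
step 2: merge (HV,N) at d=19/2; branch lengths HV→7/4, N→19/4; new cluster HNV
  updated: d(HNV,J)=41/3
step 3: merge (HNV,J) at d=41/3; branch lengths HNV→25/12, J→41/6; new cluster HJNV
final tree: (((H:3,V:3):7/4,N:19/4):25/12,J:41/6)
total length: 257/12

(((H:3,V:3):7/4,N:19/4):25/12,J:41/6)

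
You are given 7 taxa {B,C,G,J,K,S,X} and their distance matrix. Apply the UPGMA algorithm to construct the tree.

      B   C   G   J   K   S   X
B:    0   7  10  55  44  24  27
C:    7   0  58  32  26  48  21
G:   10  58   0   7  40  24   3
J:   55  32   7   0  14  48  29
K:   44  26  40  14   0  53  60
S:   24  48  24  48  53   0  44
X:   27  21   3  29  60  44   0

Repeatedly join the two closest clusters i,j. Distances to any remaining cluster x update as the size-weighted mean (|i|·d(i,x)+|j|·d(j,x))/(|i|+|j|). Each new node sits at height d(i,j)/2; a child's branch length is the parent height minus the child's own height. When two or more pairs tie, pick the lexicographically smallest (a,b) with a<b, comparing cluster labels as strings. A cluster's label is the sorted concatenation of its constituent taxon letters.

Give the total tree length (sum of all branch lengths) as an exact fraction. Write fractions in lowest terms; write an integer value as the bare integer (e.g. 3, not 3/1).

417/5

iteration 1: select G,X (d=3); attach at lengths (3/2, 3/2); label the merged cluster GX
  updated: d(B,GX)=37/2, d(C,GX)=79/2, d(GX,J)=18, d(GX,K)=50, d(GX,S)=34
iteration 2: select B,C (d=7); attach at lengths (7/2, 7/2); label the merged cluster BC
  updated: d(BC,GX)=29, d(BC,J)=87/2, d(BC,K)=35, d(BC,S)=36
iteration 3: select J,K (d=14); attach at lengths (7, 7); label the merged cluster JK
  updated: d(BC,JK)=157/4, d(GX,JK)=34, d(JK,S)=101/2
iteration 4: select BC,GX (d=29); attach at lengths (11, 13); label the merged cluster BCGX
  updated: d(BCGX,JK)=293/8, d(BCGX,S)=35
iteration 5: select BCGX,S (d=35); attach at lengths (3, 35/2); label the merged cluster BCGSX
  updated: d(BCGSX,JK)=197/5
iteration 6: select BCGSX,JK (d=197/5); attach at lengths (11/5, 127/10); label the merged cluster BCGJKSX
final tree: ((((B:7/2,C:7/2):11,(G:3/2,X:3/2):13):3,S:35/2):11/5,(J:7,K:7):127/10)
total length: 417/5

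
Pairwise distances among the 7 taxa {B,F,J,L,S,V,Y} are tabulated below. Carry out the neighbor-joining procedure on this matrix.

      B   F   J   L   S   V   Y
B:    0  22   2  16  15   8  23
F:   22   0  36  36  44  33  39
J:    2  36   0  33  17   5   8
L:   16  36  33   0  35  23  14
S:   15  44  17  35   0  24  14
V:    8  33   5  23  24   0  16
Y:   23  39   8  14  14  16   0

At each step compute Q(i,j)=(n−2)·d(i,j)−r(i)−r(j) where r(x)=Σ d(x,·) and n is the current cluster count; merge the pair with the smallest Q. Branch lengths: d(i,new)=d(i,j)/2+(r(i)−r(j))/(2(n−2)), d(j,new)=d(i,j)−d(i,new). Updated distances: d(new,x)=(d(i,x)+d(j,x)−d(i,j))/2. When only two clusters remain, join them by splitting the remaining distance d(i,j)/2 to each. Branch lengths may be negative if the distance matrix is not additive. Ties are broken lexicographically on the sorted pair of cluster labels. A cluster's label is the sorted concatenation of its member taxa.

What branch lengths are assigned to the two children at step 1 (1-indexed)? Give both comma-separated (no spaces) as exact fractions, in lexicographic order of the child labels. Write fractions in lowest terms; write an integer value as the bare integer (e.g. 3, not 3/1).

1. join L+Y (d=14, Q=-201) ⇒ LY; edges |L|=113/10, |Y|=27/10
  updated: d(B,LY)=25/2, d(F,LY)=61/2, d(J,LY)=27/2, d(LY,S)=35/2, d(LY,V)=25/2
2. join B+F (d=22, Q=-137) ⇒ BF; edges |B|=-9/4, |F|=97/4
  updated: d(BF,J)=8, d(BF,LY)=21/2, d(BF,S)=37/2, d(BF,V)=19/2
3. join J+V (d=5, Q=-159/2) ⇒ JV; edges |J|=5/4, |V|=15/4
  updated: d(BF,JV)=25/4, d(JV,LY)=21/2, d(JV,S)=18
4. join BF+JV (d=25/4, Q=-115/2) ⇒ BFJV; edges |BF|=13/4, |JV|=3
  updated: d(BFJV,LY)=59/8, d(BFJV,S)=121/8
5. join BFJV+LY (d=59/8, Q=-40) ⇒ BFJLVY; edges |BFJV|=5/2, |LY|=39/8
  updated: d(BFJLVY,S)=101/8
6. join BFJLVY+S (d=101/8) ⇒ BFJLSVY; edges |BFJLVY|=101/16, |S|=101/16
final tree: ((((B:-9/4,F:97/4):13/4,(J:5/4,V:15/4):3):5/2,(L:113/10,Y:27/10):39/8):101/16,S:101/16)
total length: 269/4

113/10,27/10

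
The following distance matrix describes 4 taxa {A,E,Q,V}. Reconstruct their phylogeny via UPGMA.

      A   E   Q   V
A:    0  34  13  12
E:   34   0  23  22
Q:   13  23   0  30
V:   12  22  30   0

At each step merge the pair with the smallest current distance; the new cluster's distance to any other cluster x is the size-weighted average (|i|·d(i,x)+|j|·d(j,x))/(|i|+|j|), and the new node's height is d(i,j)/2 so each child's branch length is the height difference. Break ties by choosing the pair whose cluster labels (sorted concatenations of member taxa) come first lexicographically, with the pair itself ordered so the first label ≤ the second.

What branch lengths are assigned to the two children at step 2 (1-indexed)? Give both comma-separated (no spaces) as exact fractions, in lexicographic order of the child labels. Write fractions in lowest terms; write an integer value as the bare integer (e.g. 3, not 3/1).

19/4,43/4

step 1: merge (A,V) at d=12; branch lengths A→6, V→6; new cluster AV
  updated: d(AV,E)=28, d(AV,Q)=43/2
step 2: merge (AV,Q) at d=43/2; branch lengths AV→19/4, Q→43/4; new cluster AQV
  updated: d(AQV,E)=79/3
step 3: merge (AQV,E) at d=79/3; branch lengths AQV→29/12, E→79/6; new cluster AEQV
final tree: (((A:6,V:6):19/4,Q:43/4):29/12,E:79/6)
total length: 517/12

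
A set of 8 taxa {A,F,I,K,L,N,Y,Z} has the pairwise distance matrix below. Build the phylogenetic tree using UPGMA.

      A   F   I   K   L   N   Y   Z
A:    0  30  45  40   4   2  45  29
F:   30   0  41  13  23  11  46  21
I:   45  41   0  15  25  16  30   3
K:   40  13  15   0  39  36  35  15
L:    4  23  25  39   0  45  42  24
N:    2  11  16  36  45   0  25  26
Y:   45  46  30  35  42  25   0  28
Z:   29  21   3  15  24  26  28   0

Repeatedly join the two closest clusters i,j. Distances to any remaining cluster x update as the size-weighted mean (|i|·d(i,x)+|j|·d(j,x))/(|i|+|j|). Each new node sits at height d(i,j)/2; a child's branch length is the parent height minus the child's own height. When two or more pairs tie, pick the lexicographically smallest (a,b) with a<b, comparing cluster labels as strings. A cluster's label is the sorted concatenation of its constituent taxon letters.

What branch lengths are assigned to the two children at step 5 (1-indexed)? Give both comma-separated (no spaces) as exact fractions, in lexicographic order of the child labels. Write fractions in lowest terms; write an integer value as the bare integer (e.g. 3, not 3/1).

45/4,49/4

step 1: merge (A,N) at d=2; branch lengths A→1, N→1; new cluster AN
  updated: d(AN,F)=41/2, d(AN,I)=61/2, d(AN,K)=38, d(AN,L)=49/2, d(AN,Y)=35, d(AN,Z)=55/2
step 2: merge (I,Z) at d=3; branch lengths I→3/2, Z→3/2; new cluster IZ
  updated: d(AN,IZ)=29, d(F,IZ)=31, d(IZ,K)=15, d(IZ,L)=49/2, d(IZ,Y)=29
step 3: merge (F,K) at d=13; branch lengths F→13/2, K→13/2; new cluster FK
  updated: d(AN,FK)=117/4, d(FK,IZ)=23, d(FK,L)=31, d(FK,Y)=81/2
step 4: merge (FK,IZ) at d=23; branch lengths FK→5, IZ→10; new cluster FIKZ
  updated: d(AN,FIKZ)=233/8, d(FIKZ,L)=111/4, d(FIKZ,Y)=139/4
step 5: merge (AN,L) at d=49/2; branch lengths AN→45/4, L→49/4; new cluster ALN
  updated: d(ALN,FIKZ)=86/3, d(ALN,Y)=112/3
step 6: merge (ALN,FIKZ) at d=86/3; branch lengths ALN→25/12, FIKZ→17/6; new cluster AFIKLNZ
  updated: d(AFIKLNZ,Y)=251/7
step 7: merge (AFIKLNZ,Y) at d=251/7; branch lengths AFIKLNZ→151/42, Y→251/14; new cluster AFIKLNYZ
final tree: ((((A:1,N:1):45/4,L:49/4):25/12,((F:13/2,K:13/2):5,(I:3/2,Z:3/2):10):17/6):151/42,Y:251/14)
total length: 6967/84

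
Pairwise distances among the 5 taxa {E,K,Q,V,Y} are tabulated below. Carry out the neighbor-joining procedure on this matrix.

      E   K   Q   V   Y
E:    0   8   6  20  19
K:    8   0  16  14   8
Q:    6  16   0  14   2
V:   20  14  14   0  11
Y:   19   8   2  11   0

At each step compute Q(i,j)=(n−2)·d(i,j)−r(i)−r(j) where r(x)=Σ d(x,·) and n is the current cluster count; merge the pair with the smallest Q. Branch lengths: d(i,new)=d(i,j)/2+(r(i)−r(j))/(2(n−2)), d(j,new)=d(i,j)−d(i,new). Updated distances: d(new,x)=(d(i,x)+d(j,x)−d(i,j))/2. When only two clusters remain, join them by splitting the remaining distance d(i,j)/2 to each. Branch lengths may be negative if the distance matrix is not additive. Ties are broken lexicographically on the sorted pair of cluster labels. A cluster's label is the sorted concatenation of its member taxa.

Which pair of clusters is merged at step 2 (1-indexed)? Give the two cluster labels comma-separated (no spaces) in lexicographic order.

iteration 1: select E,K (d=8, Q=-75); attach at lengths (31/6, 17/6); label the merged cluster EK
  updated: d(EK,Q)=7, d(EK,V)=13, d(EK,Y)=19/2
iteration 2: select EK,V (d=13, Q=-83/2); attach at lengths (35/8, 69/8); label the merged cluster EKV
  updated: d(EKV,Q)=4, d(EKV,Y)=15/4
iteration 3: select EKV,Q (d=4, Q=-39/4); attach at lengths (23/8, 9/8); label the merged cluster EKQV
  updated: d(EKQV,Y)=7/8
iteration 4: select EKQV,Y (d=7/8); attach at lengths (7/16, 7/16); label the merged cluster EKQVY
final tree: ((((E:31/6,K:17/6):35/8,V:69/8):23/8,Q:9/8):7/16,Y:7/16)
total length: 207/8

EK,V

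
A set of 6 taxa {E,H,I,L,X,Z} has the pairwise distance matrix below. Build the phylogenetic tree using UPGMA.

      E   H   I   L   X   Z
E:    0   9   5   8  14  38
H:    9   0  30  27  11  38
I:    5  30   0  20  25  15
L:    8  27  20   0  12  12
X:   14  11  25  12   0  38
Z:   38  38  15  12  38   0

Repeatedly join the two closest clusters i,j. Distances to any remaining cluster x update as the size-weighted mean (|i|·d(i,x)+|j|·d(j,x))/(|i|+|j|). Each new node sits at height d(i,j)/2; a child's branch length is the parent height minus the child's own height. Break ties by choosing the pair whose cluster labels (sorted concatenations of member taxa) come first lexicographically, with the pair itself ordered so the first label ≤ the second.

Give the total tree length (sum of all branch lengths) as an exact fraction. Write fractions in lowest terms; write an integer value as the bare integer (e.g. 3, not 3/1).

1. join E+I (d=5) ⇒ EI; edges |E|=5/2, |I|=5/2
  updated: d(EI,H)=39/2, d(EI,L)=14, d(EI,X)=39/2, d(EI,Z)=53/2
2. join H+X (d=11) ⇒ HX; edges |H|=11/2, |X|=11/2
  updated: d(EI,HX)=39/2, d(HX,L)=39/2, d(HX,Z)=38
3. join L+Z (d=12) ⇒ LZ; edges |L|=6, |Z|=6
  updated: d(EI,LZ)=81/4, d(HX,LZ)=115/4
4. join EI+HX (d=39/2) ⇒ EHIX; edges |EI|=29/4, |HX|=17/4
  updated: d(EHIX,LZ)=49/2
5. join EHIX+LZ (d=49/2) ⇒ EHILXZ; edges |EHIX|=5/2, |LZ|=25/4
final tree: (((E:5/2,I:5/2):29/4,(H:11/2,X:11/2):17/4):5/2,(L:6,Z:6):25/4)
total length: 193/4

193/4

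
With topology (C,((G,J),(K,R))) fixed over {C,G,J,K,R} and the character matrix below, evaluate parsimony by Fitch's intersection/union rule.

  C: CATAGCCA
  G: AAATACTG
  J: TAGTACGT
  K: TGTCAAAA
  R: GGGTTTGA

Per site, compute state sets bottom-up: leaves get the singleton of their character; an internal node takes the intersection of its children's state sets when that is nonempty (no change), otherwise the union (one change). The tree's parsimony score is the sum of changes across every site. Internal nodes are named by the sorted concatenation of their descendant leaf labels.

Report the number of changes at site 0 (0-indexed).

site 0, node GJ: G={A} ∪ J={T} → {A,T} (+1)
site 0, node KR: K={T} ∪ R={G} → {G,T} (+1)
site 0, node GJKR: GJ={A,T} ∩ KR={G,T} → {T} (+0)
site 0, node CGJKR: C={C} ∪ GJKR={T} → {C,T} (+1)
site 1, node GJ: G={A} ∩ J={A} → {A} (+0)
site 1, node KR: K={G} ∩ R={G} → {G} (+0)
site 1, node GJKR: GJ={A} ∪ KR={G} → {A,G} (+1)
site 1, node CGJKR: C={A} ∩ GJKR={A,G} → {A} (+0)
site 2, node GJ: G={A} ∪ J={G} → {A,G} (+1)
site 2, node KR: K={T} ∪ R={G} → {G,T} (+1)
site 2, node GJKR: GJ={A,G} ∩ KR={G,T} → {G} (+0)
site 2, node CGJKR: C={T} ∪ GJKR={G} → {G,T} (+1)
site 3, node GJ: G={T} ∩ J={T} → {T} (+0)
site 3, node KR: K={C} ∪ R={T} → {C,T} (+1)
site 3, node GJKR: GJ={T} ∩ KR={C,T} → {T} (+0)
site 3, node CGJKR: C={A} ∪ GJKR={T} → {A,T} (+1)
site 4, node GJ: G={A} ∩ J={A} → {A} (+0)
site 4, node KR: K={A} ∪ R={T} → {A,T} (+1)
site 4, node GJKR: GJ={A} ∩ KR={A,T} → {A} (+0)
site 4, node CGJKR: C={G} ∪ GJKR={A} → {A,G} (+1)
site 5, node GJ: G={C} ∩ J={C} → {C} (+0)
site 5, node KR: K={A} ∪ R={T} → {A,T} (+1)
site 5, node GJKR: GJ={C} ∪ KR={A,T} → {A,C,T} (+1)
site 5, node CGJKR: C={C} ∩ GJKR={A,C,T} → {C} (+0)
site 6, node GJ: G={T} ∪ J={G} → {G,T} (+1)
site 6, node KR: K={A} ∪ R={G} → {A,G} (+1)
site 6, node GJKR: GJ={G,T} ∩ KR={A,G} → {G} (+0)
site 6, node CGJKR: C={C} ∪ GJKR={G} → {C,G} (+1)
site 7, node GJ: G={G} ∪ J={T} → {G,T} (+1)
site 7, node KR: K={A} ∩ R={A} → {A} (+0)
site 7, node GJKR: GJ={G,T} ∪ KR={A} → {A,G,T} (+1)
site 7, node CGJKR: C={A} ∩ GJKR={A,G,T} → {A} (+0)
per-site changes: [3, 1, 3, 2, 2, 2, 3, 2]; total = 18

3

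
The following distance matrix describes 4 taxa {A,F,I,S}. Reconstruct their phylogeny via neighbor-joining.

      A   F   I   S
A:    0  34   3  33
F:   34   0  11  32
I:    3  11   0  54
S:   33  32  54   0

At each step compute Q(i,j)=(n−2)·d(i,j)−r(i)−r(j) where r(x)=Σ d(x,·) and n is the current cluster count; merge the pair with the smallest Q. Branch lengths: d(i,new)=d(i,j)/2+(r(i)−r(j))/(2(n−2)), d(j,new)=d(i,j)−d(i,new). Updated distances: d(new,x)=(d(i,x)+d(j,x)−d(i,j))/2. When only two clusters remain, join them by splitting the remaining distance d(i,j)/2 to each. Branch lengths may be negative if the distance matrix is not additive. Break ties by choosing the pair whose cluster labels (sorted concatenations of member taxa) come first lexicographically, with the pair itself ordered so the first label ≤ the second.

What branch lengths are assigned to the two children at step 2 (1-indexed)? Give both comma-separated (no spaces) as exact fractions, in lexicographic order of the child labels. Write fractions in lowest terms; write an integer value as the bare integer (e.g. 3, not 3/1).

31/2,11/2

iteration 1: select A,I (d=3, Q=-132); attach at lengths (2, 1); label the merged cluster AI
  updated: d(AI,F)=21, d(AI,S)=42
iteration 2: select AI,F (d=21, Q=-95); attach at lengths (31/2, 11/2); label the merged cluster AFI
  updated: d(AFI,S)=53/2
iteration 3: select AFI,S (d=53/2); attach at lengths (53/4, 53/4); label the merged cluster AFIS
final tree: (((A:2,I:1):31/2,F:11/2):53/4,S:53/4)
total length: 101/2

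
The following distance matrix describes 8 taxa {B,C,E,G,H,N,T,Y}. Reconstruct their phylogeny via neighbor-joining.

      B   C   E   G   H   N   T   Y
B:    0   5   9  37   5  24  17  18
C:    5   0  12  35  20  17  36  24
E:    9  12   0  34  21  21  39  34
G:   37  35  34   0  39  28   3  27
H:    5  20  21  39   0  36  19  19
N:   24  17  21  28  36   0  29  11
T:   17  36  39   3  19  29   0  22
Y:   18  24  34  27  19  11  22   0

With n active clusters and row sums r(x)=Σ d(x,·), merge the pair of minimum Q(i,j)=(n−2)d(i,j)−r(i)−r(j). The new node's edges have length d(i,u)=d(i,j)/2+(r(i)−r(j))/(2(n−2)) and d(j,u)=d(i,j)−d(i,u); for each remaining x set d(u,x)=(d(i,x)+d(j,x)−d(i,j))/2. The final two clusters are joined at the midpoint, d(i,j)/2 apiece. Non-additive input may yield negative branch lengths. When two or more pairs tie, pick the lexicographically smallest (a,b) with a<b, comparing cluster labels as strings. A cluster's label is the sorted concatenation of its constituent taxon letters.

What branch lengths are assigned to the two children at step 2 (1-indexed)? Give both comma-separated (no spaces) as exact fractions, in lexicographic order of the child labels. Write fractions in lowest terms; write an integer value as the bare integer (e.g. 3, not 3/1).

31/5,24/5

1. join G+T (d=3, Q=-350) ⇒ GT; edges |G|=14/3, |T|=-5/3
  updated: d(B,GT)=51/2, d(C,GT)=34, d(E,GT)=35, d(GT,H)=55/2, d(GT,N)=27, d(GT,Y)=23
2. join N+Y (d=11, Q=-210) ⇒ NY; edges |N|=31/5, |Y|=24/5
  updated: d(B,NY)=31/2, d(C,NY)=15, d(E,NY)=22, d(GT,NY)=39/2, d(H,NY)=22
3. join GT+NY (d=39/2, Q=-315/2) ⇒ GNTY; edges |GT|=251/16, |NY|=61/16
  updated: d(B,GNTY)=43/4, d(C,GNTY)=59/4, d(E,GNTY)=75/4, d(GNTY,H)=15
4. join C+E (d=12, Q=-153/2) ⇒ CE; edges |C|=9/2, |E|=15/2
  updated: d(B,CE)=1, d(CE,GNTY)=43/4, d(CE,H)=29/2
5. join B+H (d=5, Q=-165/4) ⇒ BH; edges |B|=-31/16, |H|=111/16
  updated: d(BH,CE)=21/4, d(BH,GNTY)=83/8
6. join BH+CE (d=21/4, Q=-211/8) ⇒ BCEH; edges |BH|=39/16, |CE|=45/16
  updated: d(BCEH,GNTY)=127/16
7. join BCEH+GNTY (d=127/16) ⇒ BCEGHNTY; edges |BCEH|=127/32, |GNTY|=127/32
final tree: (((B:-31/16,H:111/16):39/16,(C:9/2,E:15/2):45/16):127/32,((G:14/3,T:-5/3):251/16,(N:31/5,Y:24/5):61/16):127/32)
total length: 1019/16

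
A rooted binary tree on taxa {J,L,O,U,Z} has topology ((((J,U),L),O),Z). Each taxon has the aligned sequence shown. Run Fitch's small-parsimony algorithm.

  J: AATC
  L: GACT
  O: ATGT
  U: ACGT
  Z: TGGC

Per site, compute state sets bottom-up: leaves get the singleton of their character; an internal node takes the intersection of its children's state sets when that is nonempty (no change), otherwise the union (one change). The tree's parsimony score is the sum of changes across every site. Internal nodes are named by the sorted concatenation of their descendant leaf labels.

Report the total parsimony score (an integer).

9

JU@0: {A} ∩ {A} = {A} (intersection, +0)
JLU@0: {A} ∪ {G} = {A,G} (union, +1)
JLOU@0: {A,G} ∩ {A} = {A} (intersection, +0)
JLOUZ@0: {A} ∪ {T} = {A,T} (union, +1)
JU@1: {A} ∪ {C} = {A,C} (union, +1)
JLU@1: {A,C} ∩ {A} = {A} (intersection, +0)
JLOU@1: {A} ∪ {T} = {A,T} (union, +1)
JLOUZ@1: {A,T} ∪ {G} = {A,G,T} (union, +1)
JU@2: {T} ∪ {G} = {G,T} (union, +1)
JLU@2: {G,T} ∪ {C} = {C,G,T} (union, +1)
JLOU@2: {C,G,T} ∩ {G} = {G} (intersection, +0)
JLOUZ@2: {G} ∩ {G} = {G} (intersection, +0)
JU@3: {C} ∪ {T} = {C,T} (union, +1)
JLU@3: {C,T} ∩ {T} = {T} (intersection, +0)
JLOU@3: {T} ∩ {T} = {T} (intersection, +0)
JLOUZ@3: {T} ∪ {C} = {C,T} (union, +1)
per-site changes: [2, 3, 2, 2]; total = 9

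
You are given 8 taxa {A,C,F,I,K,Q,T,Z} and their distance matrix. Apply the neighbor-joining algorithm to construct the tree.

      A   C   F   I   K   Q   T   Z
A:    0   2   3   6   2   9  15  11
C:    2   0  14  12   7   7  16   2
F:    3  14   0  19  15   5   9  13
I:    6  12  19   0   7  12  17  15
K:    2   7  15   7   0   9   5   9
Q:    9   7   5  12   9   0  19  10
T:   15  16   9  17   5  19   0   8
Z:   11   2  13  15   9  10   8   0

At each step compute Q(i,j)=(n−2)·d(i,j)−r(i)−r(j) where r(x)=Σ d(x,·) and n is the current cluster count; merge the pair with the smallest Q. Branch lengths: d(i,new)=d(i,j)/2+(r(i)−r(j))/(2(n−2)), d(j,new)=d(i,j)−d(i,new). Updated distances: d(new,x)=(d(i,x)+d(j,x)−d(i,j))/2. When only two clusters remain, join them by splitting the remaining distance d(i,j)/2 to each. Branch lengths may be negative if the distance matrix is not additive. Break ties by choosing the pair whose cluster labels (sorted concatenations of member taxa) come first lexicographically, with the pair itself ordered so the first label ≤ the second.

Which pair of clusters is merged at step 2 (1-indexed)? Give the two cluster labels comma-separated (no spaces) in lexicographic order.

C,Z

1. join F+Q (d=5, Q=-119) ⇒ FQ; edges |F|=37/12, |Q|=23/12
  updated: d(A,FQ)=7/2, d(C,FQ)=8, d(FQ,I)=13, d(FQ,K)=19/2, d(FQ,T)=23/2, d(FQ,Z)=9
2. join C+Z (d=2, Q=-91) ⇒ CZ; edges |C|=3/10, |Z|=17/10
  updated: d(A,CZ)=11/2, d(CZ,FQ)=15/2, d(CZ,I)=25/2, d(CZ,K)=7, d(CZ,T)=11
3. join K+T (d=5, Q=-70) ⇒ KT; edges |K|=-9/8, |T|=49/8
  updated: d(A,KT)=6, d(CZ,KT)=13/2, d(FQ,KT)=8, d(I,KT)=19/2
4. join A+I (d=6, Q=-44) ⇒ AI; edges |A|=-1/3, |I|=19/3
  updated: d(AI,CZ)=6, d(AI,FQ)=21/4, d(AI,KT)=19/4
5. join AI+FQ (d=21/4, Q=-105/4) ⇒ AFIQ; edges |AI|=23/16, |FQ|=61/16
  updated: d(AFIQ,CZ)=33/8, d(AFIQ,KT)=15/4
6. join AFIQ+CZ (d=33/8, Q=-115/8) ⇒ ACFIQZ; edges |AFIQ|=11/16, |CZ|=55/16
  updated: d(ACFIQZ,KT)=49/16
7. join ACFIQZ+KT (d=49/16) ⇒ ACFIKQTZ; edges |ACFIQZ|=49/32, |KT|=49/32
final tree: ((((A:-1/3,I:19/3):23/16,(F:37/12,Q:23/12):61/16):11/16,(C:3/10,Z:17/10):55/16):49/32,(K:-9/8,T:49/8):49/32)
total length: 487/16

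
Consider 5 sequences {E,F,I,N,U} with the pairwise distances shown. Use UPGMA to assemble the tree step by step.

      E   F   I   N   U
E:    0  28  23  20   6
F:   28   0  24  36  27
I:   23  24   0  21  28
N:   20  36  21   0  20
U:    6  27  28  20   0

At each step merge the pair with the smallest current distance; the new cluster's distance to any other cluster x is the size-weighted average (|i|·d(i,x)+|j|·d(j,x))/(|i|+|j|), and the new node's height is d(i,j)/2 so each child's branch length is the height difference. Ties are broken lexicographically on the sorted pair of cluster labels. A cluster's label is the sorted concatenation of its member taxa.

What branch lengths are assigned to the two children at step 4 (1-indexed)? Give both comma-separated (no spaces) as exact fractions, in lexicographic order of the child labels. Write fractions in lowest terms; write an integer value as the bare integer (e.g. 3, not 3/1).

19/8,115/8

iteration 1: select E,U (d=6); attach at lengths (3, 3); label the merged cluster EU
  updated: d(EU,F)=55/2, d(EU,I)=51/2, d(EU,N)=20
iteration 2: select EU,N (d=20); attach at lengths (7, 10); label the merged cluster ENU
  updated: d(ENU,F)=91/3, d(ENU,I)=24
iteration 3: select ENU,I (d=24); attach at lengths (2, 12); label the merged cluster EINU
  updated: d(EINU,F)=115/4
iteration 4: select EINU,F (d=115/4); attach at lengths (19/8, 115/8); label the merged cluster EFINU
final tree: ((((E:3,U:3):7,N:10):2,I:12):19/8,F:115/8)
total length: 215/4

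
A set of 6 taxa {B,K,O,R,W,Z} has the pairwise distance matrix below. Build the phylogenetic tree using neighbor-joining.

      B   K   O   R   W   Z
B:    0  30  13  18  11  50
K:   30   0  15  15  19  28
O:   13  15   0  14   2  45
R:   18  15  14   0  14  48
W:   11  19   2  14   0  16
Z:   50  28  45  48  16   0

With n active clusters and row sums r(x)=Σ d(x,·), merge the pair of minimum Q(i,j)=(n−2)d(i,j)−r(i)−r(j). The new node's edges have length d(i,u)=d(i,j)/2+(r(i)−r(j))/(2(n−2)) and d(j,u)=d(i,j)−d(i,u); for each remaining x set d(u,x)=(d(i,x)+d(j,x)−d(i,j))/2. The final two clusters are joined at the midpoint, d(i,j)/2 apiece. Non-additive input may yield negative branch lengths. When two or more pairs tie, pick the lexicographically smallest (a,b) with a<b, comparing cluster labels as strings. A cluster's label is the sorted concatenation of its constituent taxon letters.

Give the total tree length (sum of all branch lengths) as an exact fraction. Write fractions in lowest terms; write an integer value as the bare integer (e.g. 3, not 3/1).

1. join W+Z (d=16, Q=-185) ⇒ WZ; edges |W|=-61/8, |Z|=189/8
  updated: d(B,WZ)=45/2, d(K,WZ)=31/2, d(O,WZ)=31/2, d(R,WZ)=23
2. join K+WZ (d=31/2, Q=-211/2) ⇒ KWZ; edges |K|=91/12, |WZ|=95/12
  updated: d(B,KWZ)=37/2, d(KWZ,O)=15/2, d(KWZ,R)=45/4
3. join B+O (d=13, Q=-58) ⇒ BO; edges |B|=41/4, |O|=11/4
  updated: d(BO,KWZ)=13/2, d(BO,R)=19/2
4. join BO+KWZ (d=13/2, Q=-109/4) ⇒ BKOWZ; edges |BO|=19/8, |KWZ|=33/8
  updated: d(BKOWZ,R)=57/8
5. join BKOWZ+R (d=57/8) ⇒ BKORWZ; edges |BKOWZ|=57/16, |R|=57/16
final tree: (((B:41/4,O:11/4):19/8,(K:91/12,(W:-61/8,Z:189/8):95/12):33/8):57/16,R:57/16)
total length: 465/8

465/8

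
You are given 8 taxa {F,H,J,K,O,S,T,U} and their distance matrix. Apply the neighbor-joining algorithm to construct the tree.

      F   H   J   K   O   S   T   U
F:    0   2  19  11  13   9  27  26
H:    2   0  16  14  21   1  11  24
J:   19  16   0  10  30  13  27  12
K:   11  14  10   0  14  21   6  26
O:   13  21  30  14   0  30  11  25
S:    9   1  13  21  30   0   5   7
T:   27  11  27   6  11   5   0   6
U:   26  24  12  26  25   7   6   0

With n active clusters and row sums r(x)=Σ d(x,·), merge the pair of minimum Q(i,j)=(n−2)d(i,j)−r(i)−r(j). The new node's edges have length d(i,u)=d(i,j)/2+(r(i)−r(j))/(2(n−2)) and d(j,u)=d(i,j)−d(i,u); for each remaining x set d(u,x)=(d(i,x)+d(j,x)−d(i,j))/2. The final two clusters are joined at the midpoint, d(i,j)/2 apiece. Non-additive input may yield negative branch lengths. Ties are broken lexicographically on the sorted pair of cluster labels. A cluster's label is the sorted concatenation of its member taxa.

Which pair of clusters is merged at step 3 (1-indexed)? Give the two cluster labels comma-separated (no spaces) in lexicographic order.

step 1: merge (F,H) at d=2, Q=-184; branch lengths F→5/2, H→-1/2; new cluster FH
  updated: d(FH,J)=33/2, d(FH,K)=23/2, d(FH,O)=16, d(FH,S)=4, d(FH,T)=18, d(FH,U)=24
step 2: merge (FH,S) at d=4, Q=-150; branch lengths FH→3, S→1; new cluster FHS
  updated: d(FHS,J)=51/4, d(FHS,K)=57/4, d(FHS,O)=21, d(FHS,T)=19/2, d(FHS,U)=27/2
step 3: merge (J,U) at d=12, Q=-505/4; branch lengths J→229/32, U→155/32; new cluster JU
  updated: d(FHS,JU)=57/8, d(JU,K)=12, d(JU,O)=43/2, d(JU,T)=21/2
step 4: merge (FHS,JU) at d=57/8, Q=-653/8; branch lengths FHS→59/16, JU→55/16; new cluster FHJSU
  updated: d(FHJSU,K)=153/16, d(FHJSU,O)=283/16, d(FHJSU,T)=103/16
step 5: merge (FHJSU,T) at d=103/16, Q=-177/4; branch lengths FHJSU→185/32, T→21/32; new cluster FHJSTU
  updated: d(FHJSTU,K)=73/16, d(FHJSTU,O)=89/8
step 6: merge (FHJSTU,K) at d=73/16, Q=-475/16; branch lengths FHJSTU→27/32, K→119/32; new cluster FHJKSTU
  updated: d(FHJKSTU,O)=329/32
step 7: merge (FHJKSTU,O) at d=329/32; branch lengths FHJKSTU→329/64, O→329/64; new cluster FHJKOSTU
final tree: ((((((F:5/2,H:-1/2):3,S:1):59/16,(J:229/32,U:155/32):55/16):185/32,T:21/32):27/32,K:119/32):329/64,O:329/64)
total length: 1485/32

J,U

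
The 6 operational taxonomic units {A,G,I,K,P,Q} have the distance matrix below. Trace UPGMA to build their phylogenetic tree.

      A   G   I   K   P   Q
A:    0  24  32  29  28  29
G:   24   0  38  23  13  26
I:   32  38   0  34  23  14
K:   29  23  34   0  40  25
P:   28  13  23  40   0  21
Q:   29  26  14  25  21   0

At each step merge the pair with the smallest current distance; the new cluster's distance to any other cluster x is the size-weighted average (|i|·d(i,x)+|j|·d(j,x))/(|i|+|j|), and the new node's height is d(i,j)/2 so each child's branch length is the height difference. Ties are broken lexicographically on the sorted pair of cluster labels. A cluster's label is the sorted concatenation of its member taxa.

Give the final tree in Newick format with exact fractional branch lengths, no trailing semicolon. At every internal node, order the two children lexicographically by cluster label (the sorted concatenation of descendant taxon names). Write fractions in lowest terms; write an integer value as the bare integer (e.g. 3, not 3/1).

step 1: merge (G,P) at d=13; branch lengths G→13/2, P→13/2; new cluster GP
  updated: d(A,GP)=26, d(GP,I)=61/2, d(GP,K)=63/2, d(GP,Q)=47/2
step 2: merge (I,Q) at d=14; branch lengths I→7, Q→7; new cluster IQ
  updated: d(A,IQ)=61/2, d(GP,IQ)=27, d(IQ,K)=59/2
step 3: merge (A,GP) at d=26; branch lengths A→13, GP→13/2; new cluster AGP
  updated: d(AGP,IQ)=169/6, d(AGP,K)=92/3
step 4: merge (AGP,IQ) at d=169/6; branch lengths AGP→13/12, IQ→85/12; new cluster AGIPQ
  updated: d(AGIPQ,K)=151/5
step 5: merge (AGIPQ,K) at d=151/5; branch lengths AGIPQ→61/60, K→151/10; new cluster AGIKPQ
final tree: (((A:13,(G:13/2,P:13/2):13/2):13/12,(I:7,Q:7):85/12):61/60,K:151/10)
total length: 4247/60

(((A:13,(G:13/2,P:13/2):13/2):13/12,(I:7,Q:7):85/12):61/60,K:151/10)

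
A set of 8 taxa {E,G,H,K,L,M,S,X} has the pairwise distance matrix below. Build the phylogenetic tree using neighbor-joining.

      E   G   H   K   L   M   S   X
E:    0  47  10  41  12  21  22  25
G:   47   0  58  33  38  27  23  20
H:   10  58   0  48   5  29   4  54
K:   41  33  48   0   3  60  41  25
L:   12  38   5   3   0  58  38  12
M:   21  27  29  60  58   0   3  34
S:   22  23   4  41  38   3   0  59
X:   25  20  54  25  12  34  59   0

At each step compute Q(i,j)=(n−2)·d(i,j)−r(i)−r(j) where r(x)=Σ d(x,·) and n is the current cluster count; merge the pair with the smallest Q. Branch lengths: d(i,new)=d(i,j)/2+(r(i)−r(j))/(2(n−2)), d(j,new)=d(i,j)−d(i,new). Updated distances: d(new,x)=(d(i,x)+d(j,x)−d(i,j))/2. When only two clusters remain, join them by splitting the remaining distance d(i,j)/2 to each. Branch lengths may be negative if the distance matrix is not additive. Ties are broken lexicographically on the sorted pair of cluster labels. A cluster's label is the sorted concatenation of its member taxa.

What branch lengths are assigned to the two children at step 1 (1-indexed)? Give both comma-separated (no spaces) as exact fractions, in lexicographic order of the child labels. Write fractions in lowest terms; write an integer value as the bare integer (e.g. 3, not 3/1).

iteration 1: select M,S (d=3, Q=-404); attach at lengths (5, -2); label the merged cluster MS
  updated: d(E,MS)=20, d(G,MS)=47/2, d(H,MS)=15, d(K,MS)=49, d(L,MS)=93/2, d(MS,X)=45
iteration 2: select H,MS (d=15, Q=-314); attach at lengths (33/5, 42/5); label the merged cluster HMS
  updated: d(E,HMS)=15/2, d(G,HMS)=133/4, d(HMS,K)=41, d(HMS,L)=73/4, d(HMS,X)=42
iteration 3: select E,HMS (d=15/2, Q=-489/2); attach at lengths (41/16, 79/16); label the merged cluster EHMS
  updated: d(EHMS,G)=291/8, d(EHMS,K)=149/4, d(EHMS,L)=91/8, d(EHMS,X)=119/4
iteration 4: select G,X (d=20, Q=-1233/8); attach at lengths (805/48, 155/48); label the merged cluster GX
  updated: d(EHMS,GX)=369/16, d(GX,K)=19, d(GX,L)=15
iteration 5: select EHMS,GX (d=369/16, Q=-661/8); attach at lengths (243/16, 63/8); label the merged cluster EGHMSX
  updated: d(EGHMSX,K)=531/32, d(EGHMSX,L)=53/32
iteration 6: select EGHMSX,K (d=531/32, Q=-85/4); attach at lengths (61/8, 287/32); label the merged cluster EGHKMSX
  updated: d(EGHKMSX,L)=-191/32
iteration 7: select EGHKMSX,L (d=-191/32); attach at lengths (-191/64, -191/64); label the merged cluster EGHKLMSX
final tree: ((((E:41/16,(H:33/5,(M:5,S:-2):42/5):79/16):243/16,(G:805/48,X:155/48):63/8):61/8,K:287/32):-191/64,L:-191/64)
total length: 1267/16

5,-2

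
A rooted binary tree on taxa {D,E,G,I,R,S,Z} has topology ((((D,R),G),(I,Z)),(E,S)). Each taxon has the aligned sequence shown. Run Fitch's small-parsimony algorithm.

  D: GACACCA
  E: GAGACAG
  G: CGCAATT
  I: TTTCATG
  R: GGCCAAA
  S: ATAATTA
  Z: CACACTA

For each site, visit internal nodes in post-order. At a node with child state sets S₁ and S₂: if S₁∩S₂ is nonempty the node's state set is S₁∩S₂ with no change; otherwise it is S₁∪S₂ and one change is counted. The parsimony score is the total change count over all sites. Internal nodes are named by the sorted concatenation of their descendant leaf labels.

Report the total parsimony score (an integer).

[col 0] DR: children D:{G}, R:{G} ∩→ {G}; cost 0
[col 0] DGR: children DR:{G}, G:{C} ∪→ {C,G}; cost 1
[col 0] IZ: children I:{T}, Z:{C} ∪→ {C,T}; cost 1
[col 0] DGIRZ: children DGR:{C,G}, IZ:{C,T} ∩→ {C}; cost 0
[col 0] ES: children E:{G}, S:{A} ∪→ {A,G}; cost 1
[col 0] DEGIRSZ: children DGIRZ:{C}, ES:{A,G} ∪→ {A,C,G}; cost 1
[col 1] DR: children D:{A}, R:{G} ∪→ {A,G}; cost 1
[col 1] DGR: children DR:{A,G}, G:{G} ∩→ {G}; cost 0
[col 1] IZ: children I:{T}, Z:{A} ∪→ {A,T}; cost 1
[col 1] DGIRZ: children DGR:{G}, IZ:{A,T} ∪→ {A,G,T}; cost 1
[col 1] ES: children E:{A}, S:{T} ∪→ {A,T}; cost 1
[col 1] DEGIRSZ: children DGIRZ:{A,G,T}, ES:{A,T} ∩→ {A,T}; cost 0
[col 2] DR: children D:{C}, R:{C} ∩→ {C}; cost 0
[col 2] DGR: children DR:{C}, G:{C} ∩→ {C}; cost 0
[col 2] IZ: children I:{T}, Z:{C} ∪→ {C,T}; cost 1
[col 2] DGIRZ: children DGR:{C}, IZ:{C,T} ∩→ {C}; cost 0
[col 2] ES: children E:{G}, S:{A} ∪→ {A,G}; cost 1
[col 2] DEGIRSZ: children DGIRZ:{C}, ES:{A,G} ∪→ {A,C,G}; cost 1
[col 3] DR: children D:{A}, R:{C} ∪→ {A,C}; cost 1
[col 3] DGR: children DR:{A,C}, G:{A} ∩→ {A}; cost 0
[col 3] IZ: children I:{C}, Z:{A} ∪→ {A,C}; cost 1
[col 3] DGIRZ: children DGR:{A}, IZ:{A,C} ∩→ {A}; cost 0
[col 3] ES: children E:{A}, S:{A} ∩→ {A}; cost 0
[col 3] DEGIRSZ: children DGIRZ:{A}, ES:{A} ∩→ {A}; cost 0
[col 4] DR: children D:{C}, R:{A} ∪→ {A,C}; cost 1
[col 4] DGR: children DR:{A,C}, G:{A} ∩→ {A}; cost 0
[col 4] IZ: children I:{A}, Z:{C} ∪→ {A,C}; cost 1
[col 4] DGIRZ: children DGR:{A}, IZ:{A,C} ∩→ {A}; cost 0
[col 4] ES: children E:{C}, S:{T} ∪→ {C,T}; cost 1
[col 4] DEGIRSZ: children DGIRZ:{A}, ES:{C,T} ∪→ {A,C,T}; cost 1
[col 5] DR: children D:{C}, R:{A} ∪→ {A,C}; cost 1
[col 5] DGR: children DR:{A,C}, G:{T} ∪→ {A,C,T}; cost 1
[col 5] IZ: children I:{T}, Z:{T} ∩→ {T}; cost 0
[col 5] DGIRZ: children DGR:{A,C,T}, IZ:{T} ∩→ {T}; cost 0
[col 5] ES: children E:{A}, S:{T} ∪→ {A,T}; cost 1
[col 5] DEGIRSZ: children DGIRZ:{T}, ES:{A,T} ∩→ {T}; cost 0
[col 6] DR: children D:{A}, R:{A} ∩→ {A}; cost 0
[col 6] DGR: children DR:{A}, G:{T} ∪→ {A,T}; cost 1
[col 6] IZ: children I:{G}, Z:{A} ∪→ {A,G}; cost 1
[col 6] DGIRZ: children DGR:{A,T}, IZ:{A,G} ∩→ {A}; cost 0
[col 6] ES: children E:{G}, S:{A} ∪→ {A,G}; cost 1
[col 6] DEGIRSZ: children DGIRZ:{A}, ES:{A,G} ∩→ {A}; cost 0
per-site changes: [4, 4, 3, 2, 4, 3, 3]; total = 23

23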